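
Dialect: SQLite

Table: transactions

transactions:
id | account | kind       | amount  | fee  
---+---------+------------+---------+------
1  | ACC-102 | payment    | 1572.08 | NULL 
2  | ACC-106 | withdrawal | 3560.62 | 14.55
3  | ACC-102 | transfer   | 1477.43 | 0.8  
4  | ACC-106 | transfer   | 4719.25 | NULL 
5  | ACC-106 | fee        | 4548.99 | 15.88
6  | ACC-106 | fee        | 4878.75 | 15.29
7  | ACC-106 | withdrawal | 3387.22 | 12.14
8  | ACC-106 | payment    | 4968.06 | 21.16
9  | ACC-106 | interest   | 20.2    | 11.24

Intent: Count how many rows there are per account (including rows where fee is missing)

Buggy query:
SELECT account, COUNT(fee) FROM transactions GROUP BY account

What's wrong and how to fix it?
Bug: COUNT(fee) skips NULLs, so groups with missing fee are undercounted

Fix: Use COUNT(*) to count all rows regardless of NULL

Corrected query:
SELECT account, COUNT(*) FROM transactions GROUP BY account

Result:
account | COUNT(*)
--------+---------
ACC-102 | 2       
ACC-106 | 7       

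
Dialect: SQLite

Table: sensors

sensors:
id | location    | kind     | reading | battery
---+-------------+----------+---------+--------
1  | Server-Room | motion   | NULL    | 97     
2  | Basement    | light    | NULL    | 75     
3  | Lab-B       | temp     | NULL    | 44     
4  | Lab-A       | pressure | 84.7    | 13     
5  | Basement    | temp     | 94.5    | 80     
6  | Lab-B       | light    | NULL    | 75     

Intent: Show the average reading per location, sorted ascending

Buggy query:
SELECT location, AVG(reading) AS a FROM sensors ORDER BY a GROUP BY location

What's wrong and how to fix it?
Bug: GROUP BY must precede ORDER BY

Fix: Move ORDER BY to the end, after GROUP BY

Corrected query:
SELECT location, AVG(reading) AS a FROM sensors GROUP BY location ORDER BY a

Result:
location    | a   
------------+-----
Lab-B       | NULL
Server-Room | NULL
Lab-A       | 84.7
Basement    | 94.5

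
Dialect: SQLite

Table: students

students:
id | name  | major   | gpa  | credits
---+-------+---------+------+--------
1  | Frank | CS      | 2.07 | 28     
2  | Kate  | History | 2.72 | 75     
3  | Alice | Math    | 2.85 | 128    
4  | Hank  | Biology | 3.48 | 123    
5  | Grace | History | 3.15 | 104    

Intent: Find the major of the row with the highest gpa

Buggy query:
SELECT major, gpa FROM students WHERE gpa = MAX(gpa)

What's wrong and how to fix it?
Bug: MAX(gpa) is an aggregate and cannot be used directly in WHERE

Fix: Wrap MAX in a scalar subquery so WHERE compares against a single value

Corrected query:
SELECT major, gpa FROM students WHERE gpa = (SELECT MAX(gpa) FROM students)

Result:
major   | gpa 
--------+-----
Biology | 3.48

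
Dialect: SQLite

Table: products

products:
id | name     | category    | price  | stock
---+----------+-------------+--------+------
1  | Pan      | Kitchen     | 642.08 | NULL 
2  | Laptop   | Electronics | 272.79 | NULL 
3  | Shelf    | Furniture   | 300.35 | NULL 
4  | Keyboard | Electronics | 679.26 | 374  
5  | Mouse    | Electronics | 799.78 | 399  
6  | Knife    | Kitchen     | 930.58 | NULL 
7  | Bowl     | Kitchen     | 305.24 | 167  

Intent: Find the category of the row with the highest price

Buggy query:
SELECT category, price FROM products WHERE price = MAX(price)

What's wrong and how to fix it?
Bug: WHERE is evaluated per row; an aggregate over the whole table isn't defined there

Fix: Wrap MAX in a scalar subquery so WHERE compares against a single value

Corrected query:
SELECT category, price FROM products WHERE price = (SELECT MAX(price) FROM products)

Result:
category | price 
---------+-------
Kitchen  | 930.58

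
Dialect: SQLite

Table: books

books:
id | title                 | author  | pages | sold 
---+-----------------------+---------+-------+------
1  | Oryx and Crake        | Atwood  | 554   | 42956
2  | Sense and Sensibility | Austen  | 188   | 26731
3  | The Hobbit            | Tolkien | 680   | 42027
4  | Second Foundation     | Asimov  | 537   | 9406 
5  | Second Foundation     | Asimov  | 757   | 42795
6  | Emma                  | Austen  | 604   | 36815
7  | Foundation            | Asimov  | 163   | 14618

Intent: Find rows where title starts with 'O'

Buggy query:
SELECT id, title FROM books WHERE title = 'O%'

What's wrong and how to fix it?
Bug: '=' compares the literal string including the % character; pattern matching needs LIKE

Fix: Use LIKE for wildcard pattern matching

Corrected query:
SELECT id, title FROM books WHERE title LIKE 'O%'

Result:
id | title         
---+---------------
1  | Oryx and Crake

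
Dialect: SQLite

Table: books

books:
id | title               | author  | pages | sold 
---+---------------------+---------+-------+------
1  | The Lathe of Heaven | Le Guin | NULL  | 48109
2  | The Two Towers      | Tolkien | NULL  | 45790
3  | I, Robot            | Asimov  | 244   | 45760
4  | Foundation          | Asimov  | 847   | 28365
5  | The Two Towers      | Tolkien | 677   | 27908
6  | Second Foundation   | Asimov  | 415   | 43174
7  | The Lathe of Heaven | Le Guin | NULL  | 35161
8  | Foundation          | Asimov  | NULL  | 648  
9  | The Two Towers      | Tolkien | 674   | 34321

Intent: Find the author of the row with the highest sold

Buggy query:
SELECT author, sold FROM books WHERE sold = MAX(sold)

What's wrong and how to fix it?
Bug: WHERE is evaluated per row; an aggregate over the whole table isn't defined there

Fix: Wrap MAX in a scalar subquery so WHERE compares against a single value

Corrected query:
SELECT author, sold FROM books WHERE sold = (SELECT MAX(sold) FROM books)

Result:
author  | sold 
--------+------
Le Guin | 48109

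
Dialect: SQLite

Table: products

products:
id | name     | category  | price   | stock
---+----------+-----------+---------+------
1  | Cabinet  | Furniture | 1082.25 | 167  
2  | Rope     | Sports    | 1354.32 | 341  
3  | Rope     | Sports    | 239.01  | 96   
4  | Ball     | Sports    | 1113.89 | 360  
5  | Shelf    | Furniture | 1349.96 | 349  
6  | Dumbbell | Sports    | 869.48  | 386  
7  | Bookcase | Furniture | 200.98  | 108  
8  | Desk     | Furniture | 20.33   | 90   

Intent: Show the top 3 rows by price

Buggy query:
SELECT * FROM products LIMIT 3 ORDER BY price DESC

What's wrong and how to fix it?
Bug: LIMIT must come after ORDER BY

Fix: Sort with ORDER BY, then apply LIMIT

Corrected query:
SELECT * FROM products ORDER BY price DESC LIMIT 3

Result:
id | name  | category  | price   | stock
---+-------+-----------+---------+------
2  | Rope  | Sports    | 1354.32 | 341  
5  | Shelf | Furniture | 1349.96 | 349  
4  | Ball  | Sports    | 1113.89 | 360  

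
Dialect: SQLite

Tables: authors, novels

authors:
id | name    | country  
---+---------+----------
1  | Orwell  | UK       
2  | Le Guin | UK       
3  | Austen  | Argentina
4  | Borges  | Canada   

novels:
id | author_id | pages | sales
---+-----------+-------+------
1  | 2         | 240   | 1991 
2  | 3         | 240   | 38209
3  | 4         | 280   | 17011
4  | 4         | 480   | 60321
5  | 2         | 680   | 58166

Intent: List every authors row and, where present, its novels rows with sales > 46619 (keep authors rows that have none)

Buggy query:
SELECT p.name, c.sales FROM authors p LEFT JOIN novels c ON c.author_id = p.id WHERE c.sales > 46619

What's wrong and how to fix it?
Bug: Filtering c.sales in WHERE discards the NULL rows produced by LEFT JOIN, turning it into an inner join

Fix: Move the right-table condition into the ON clause so unmatched parents are kept

Corrected query:
SELECT p.name, c.sales FROM authors p LEFT JOIN novels c ON c.author_id = p.id AND c.sales > 46619

Result:
name    | sales
--------+------
Orwell  | NULL 
Le Guin | 58166
Austen  | NULL 
Borges  | 60321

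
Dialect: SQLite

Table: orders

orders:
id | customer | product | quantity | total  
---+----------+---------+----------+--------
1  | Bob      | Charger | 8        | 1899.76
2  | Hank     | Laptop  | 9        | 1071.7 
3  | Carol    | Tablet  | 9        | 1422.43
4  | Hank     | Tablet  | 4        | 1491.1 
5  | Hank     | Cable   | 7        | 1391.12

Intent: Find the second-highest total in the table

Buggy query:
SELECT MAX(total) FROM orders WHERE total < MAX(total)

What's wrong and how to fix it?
Bug: The inner MAX is an aggregate inside WHERE, which is not allowed

Fix: Compute the overall MAX in a subquery, then take MAX of rows below it

Corrected query:
SELECT MAX(total) FROM orders WHERE total < (SELECT MAX(total) FROM orders)

Result:
MAX(total)
----------
1491.1    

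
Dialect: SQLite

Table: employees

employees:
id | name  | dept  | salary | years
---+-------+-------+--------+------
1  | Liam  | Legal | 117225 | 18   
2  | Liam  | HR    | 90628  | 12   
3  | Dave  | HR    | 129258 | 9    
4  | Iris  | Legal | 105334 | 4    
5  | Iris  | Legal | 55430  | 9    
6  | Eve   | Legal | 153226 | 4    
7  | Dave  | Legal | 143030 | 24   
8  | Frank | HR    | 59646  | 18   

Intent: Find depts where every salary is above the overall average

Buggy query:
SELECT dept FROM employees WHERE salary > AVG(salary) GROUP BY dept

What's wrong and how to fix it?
Bug: WHERE evaluates per row before aggregation, so AVG() is unavailable

Fix: Compute the overall average in a scalar subquery and compare each group's MIN against it in HAVING

Corrected query:
SELECT dept FROM employees GROUP BY dept HAVING MIN(salary) > (SELECT AVG(salary) FROM employees)

Result:
(no rows)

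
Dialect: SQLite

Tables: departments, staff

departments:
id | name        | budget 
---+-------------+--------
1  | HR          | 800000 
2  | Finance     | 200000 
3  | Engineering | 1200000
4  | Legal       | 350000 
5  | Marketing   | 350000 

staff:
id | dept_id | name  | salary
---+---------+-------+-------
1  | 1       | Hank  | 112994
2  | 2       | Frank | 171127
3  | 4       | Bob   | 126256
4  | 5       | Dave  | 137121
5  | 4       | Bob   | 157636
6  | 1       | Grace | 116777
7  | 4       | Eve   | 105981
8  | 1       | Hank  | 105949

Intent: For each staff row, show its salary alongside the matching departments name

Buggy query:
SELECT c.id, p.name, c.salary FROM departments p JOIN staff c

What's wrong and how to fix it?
Bug: JOIN with no ON clause produces a cartesian product; every staff row pairs with every departments row

Fix: Specify the join condition linking the foreign key to the parent id

Corrected query:
SELECT c.id, p.name, c.salary FROM departments p JOIN staff c ON c.dept_id = p.id

Result:
id | name      | salary
---+-----------+-------
1  | HR        | 112994
2  | Finance   | 171127
3  | Legal     | 126256
4  | Marketing | 137121
5  | Legal     | 157636
6  | HR        | 116777
7  | Legal     | 105981
8  | HR        | 105949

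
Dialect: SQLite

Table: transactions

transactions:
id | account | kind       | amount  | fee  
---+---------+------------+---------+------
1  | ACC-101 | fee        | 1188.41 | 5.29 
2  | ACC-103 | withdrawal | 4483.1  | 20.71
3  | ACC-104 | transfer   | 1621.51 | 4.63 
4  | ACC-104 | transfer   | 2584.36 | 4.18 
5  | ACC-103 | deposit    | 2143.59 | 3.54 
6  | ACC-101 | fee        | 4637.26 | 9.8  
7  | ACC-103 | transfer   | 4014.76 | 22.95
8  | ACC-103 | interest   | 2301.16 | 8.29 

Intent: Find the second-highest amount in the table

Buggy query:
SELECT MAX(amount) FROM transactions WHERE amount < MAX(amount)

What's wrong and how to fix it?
Bug: The inner MAX is an aggregate inside WHERE, which is not allowed

Fix: Put the inner MAX in a scalar subquery

Corrected query:
SELECT MAX(amount) FROM transactions WHERE amount < (SELECT MAX(amount) FROM transactions)

Result:
MAX(amount)
-----------
4483.1     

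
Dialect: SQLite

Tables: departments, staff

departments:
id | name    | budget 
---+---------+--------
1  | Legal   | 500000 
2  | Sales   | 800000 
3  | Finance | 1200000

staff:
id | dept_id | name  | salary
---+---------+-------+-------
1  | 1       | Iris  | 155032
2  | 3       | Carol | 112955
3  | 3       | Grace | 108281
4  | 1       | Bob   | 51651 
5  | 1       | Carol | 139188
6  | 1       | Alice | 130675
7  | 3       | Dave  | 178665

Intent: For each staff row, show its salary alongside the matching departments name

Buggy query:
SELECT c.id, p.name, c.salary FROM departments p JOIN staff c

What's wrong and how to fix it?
Bug: JOIN with no ON clause produces a cartesian product; every staff row pairs with every departments row

Fix: Add ON c.dept_id = p.id to the JOIN

Corrected query:
SELECT c.id, p.name, c.salary FROM departments p JOIN staff c ON c.dept_id = p.id

Result:
id | name    | salary
---+---------+-------
1  | Legal   | 155032
2  | Finance | 112955
3  | Finance | 108281
4  | Legal   | 51651 
5  | Legal   | 139188
6  | Legal   | 130675
7  | Finance | 178665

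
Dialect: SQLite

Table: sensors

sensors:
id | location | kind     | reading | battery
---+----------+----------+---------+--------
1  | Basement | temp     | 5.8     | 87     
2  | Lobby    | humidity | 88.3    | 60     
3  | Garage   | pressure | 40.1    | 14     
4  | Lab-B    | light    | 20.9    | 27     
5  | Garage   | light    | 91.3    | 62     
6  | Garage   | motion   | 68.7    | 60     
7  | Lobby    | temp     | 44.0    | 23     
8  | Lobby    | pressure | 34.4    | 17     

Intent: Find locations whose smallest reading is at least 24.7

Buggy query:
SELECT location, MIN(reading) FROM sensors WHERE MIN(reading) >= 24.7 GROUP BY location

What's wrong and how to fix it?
Bug: MIN() in WHERE is a misuse of aggregate

Fix: Replace WHERE with HAVING after the GROUP BY

Corrected query:
SELECT location, MIN(reading) FROM sensors GROUP BY location HAVING MIN(reading) >= 24.7

Result:
location | MIN(reading)
---------+-------------
Garage   | 40.1        
Lobby    | 34.4        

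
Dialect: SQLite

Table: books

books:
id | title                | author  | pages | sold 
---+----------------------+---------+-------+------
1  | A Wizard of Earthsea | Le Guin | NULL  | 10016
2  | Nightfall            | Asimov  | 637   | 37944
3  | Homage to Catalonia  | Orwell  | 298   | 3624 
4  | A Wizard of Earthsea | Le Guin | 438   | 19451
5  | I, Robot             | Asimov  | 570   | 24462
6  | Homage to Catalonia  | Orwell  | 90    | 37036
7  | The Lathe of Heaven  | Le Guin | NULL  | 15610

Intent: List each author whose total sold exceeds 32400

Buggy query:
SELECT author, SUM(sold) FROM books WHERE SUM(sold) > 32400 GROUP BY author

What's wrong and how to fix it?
Bug: SUM(sold) is an aggregate, but WHERE filters rows before aggregation

Fix: Use HAVING (which filters groups after aggregation) instead of WHERE

Corrected query:
SELECT author, SUM(sold) FROM books GROUP BY author HAVING SUM(sold) > 32400

Result:
author  | SUM(sold)
--------+----------
Asimov  | 62406    
Le Guin | 45077    
Orwell  | 40660    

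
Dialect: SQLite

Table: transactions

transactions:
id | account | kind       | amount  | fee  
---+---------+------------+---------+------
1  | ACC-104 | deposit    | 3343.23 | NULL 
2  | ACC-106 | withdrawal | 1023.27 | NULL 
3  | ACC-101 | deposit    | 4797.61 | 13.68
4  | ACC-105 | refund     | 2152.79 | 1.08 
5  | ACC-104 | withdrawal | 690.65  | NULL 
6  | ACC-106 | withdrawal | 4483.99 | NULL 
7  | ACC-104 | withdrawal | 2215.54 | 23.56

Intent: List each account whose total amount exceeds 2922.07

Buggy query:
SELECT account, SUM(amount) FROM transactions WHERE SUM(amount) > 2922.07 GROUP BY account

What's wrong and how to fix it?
Bug: Aggregate functions cannot appear in a WHERE clause

Fix: Move the aggregate condition to a HAVING clause

Corrected query:
SELECT account, SUM(amount) FROM transactions GROUP BY account HAVING SUM(amount) > 2922.07

Result:
account | SUM(amount)
--------+------------
ACC-101 | 4797.61    
ACC-104 | 6249.42    
ACC-106 | 5507.26    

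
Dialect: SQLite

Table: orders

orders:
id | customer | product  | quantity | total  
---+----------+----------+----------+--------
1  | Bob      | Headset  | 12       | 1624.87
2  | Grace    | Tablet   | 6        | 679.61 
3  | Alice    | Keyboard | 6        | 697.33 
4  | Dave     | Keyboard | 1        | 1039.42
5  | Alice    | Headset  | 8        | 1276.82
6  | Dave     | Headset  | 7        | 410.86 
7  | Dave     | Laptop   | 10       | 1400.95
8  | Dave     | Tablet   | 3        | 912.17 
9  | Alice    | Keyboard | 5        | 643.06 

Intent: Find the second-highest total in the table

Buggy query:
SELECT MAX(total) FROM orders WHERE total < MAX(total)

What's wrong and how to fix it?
Bug: MAX(total) on the right of the comparison is an aggregate-in-WHERE error

Fix: Put the inner MAX in a scalar subquery

Corrected query:
SELECT MAX(total) FROM orders WHERE total < (SELECT MAX(total) FROM orders)

Result:
MAX(total)
----------
1400.95   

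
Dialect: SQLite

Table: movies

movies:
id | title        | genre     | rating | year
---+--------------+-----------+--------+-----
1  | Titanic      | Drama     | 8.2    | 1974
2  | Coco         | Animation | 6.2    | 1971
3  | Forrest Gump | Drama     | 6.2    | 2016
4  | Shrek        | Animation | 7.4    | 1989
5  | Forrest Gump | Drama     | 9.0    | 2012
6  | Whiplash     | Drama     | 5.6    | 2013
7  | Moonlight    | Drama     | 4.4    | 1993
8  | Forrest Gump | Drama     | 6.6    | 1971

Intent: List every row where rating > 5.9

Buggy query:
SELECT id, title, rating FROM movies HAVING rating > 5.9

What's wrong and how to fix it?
Bug: HAVING filters the output of aggregation, but this query has no GROUP BY and no aggregate functions, so SQLite rejects it (HAVING clause on a non-aggregate query); the condition here is per row

Fix: Replace HAVING with WHERE since the condition applies to individual rows

Corrected query:
SELECT id, title, rating FROM movies WHERE rating > 5.9

Result:
id | title        | rating
---+--------------+-------
1  | Titanic      | 8.2   
2  | Coco         | 6.2   
3  | Forrest Gump | 6.2   
4  | Shrek        | 7.4   
5  | Forrest Gump | 9     
8  | Forrest Gump | 6.6   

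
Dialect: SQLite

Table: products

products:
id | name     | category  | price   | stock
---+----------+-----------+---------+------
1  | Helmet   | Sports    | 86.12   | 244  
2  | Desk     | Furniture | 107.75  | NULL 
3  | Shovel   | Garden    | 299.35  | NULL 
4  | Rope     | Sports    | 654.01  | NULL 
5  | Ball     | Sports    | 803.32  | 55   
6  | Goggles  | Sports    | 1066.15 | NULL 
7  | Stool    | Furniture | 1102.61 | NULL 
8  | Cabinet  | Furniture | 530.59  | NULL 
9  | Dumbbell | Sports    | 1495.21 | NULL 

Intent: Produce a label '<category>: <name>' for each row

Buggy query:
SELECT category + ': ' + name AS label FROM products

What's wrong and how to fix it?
Bug: '+' is numeric addition; on text columns SQLite converts them to 0 instead of concatenating

Fix: Use the || operator for string concatenation

Corrected query:
SELECT category || ': ' || name AS label FROM products

Result:
label             
------------------
Sports: Helmet    
Furniture: Desk   
Garden: Shovel    
Sports: Rope      
Sports: Ball      
Sports: Goggles   
Furniture: Stool  
Furniture: Cabinet
Sports: Dumbbell  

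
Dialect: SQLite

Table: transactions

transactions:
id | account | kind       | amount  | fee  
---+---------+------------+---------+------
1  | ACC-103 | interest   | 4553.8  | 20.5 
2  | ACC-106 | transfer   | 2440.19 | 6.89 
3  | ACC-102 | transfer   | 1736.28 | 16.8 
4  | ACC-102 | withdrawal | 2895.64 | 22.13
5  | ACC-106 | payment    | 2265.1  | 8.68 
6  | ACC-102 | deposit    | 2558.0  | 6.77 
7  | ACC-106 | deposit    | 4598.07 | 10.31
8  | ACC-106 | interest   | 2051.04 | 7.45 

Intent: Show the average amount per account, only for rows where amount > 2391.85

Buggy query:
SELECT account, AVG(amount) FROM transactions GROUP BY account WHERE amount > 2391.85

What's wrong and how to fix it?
Bug: Row-level WHERE must come before GROUP BY in the clause order

Fix: Place WHERE between FROM and GROUP BY

Corrected query:
SELECT account, AVG(amount) FROM transactions WHERE amount > 2391.85 GROUP BY account

Result:
account | AVG(amount)
--------+------------
ACC-102 | 2726.82    
ACC-103 | 4553.8     
ACC-106 | 3519.13    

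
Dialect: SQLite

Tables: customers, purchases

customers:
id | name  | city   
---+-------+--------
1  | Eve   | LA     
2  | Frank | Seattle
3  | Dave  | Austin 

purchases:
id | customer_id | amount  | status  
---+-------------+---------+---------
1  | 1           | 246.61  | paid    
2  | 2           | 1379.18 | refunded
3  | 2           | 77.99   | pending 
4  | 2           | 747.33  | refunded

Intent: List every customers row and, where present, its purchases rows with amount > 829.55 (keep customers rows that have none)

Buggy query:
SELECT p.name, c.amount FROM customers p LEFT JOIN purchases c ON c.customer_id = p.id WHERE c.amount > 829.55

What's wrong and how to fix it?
Bug: Filtering c.amount in WHERE discards the NULL rows produced by LEFT JOIN, turning it into an inner join

Fix: Put 'c.amount > 829.55' in the JOIN's ON clause instead of WHERE

Corrected query:
SELECT p.name, c.amount FROM customers p LEFT JOIN purchases c ON c.customer_id = p.id AND c.amount > 829.55

Result:
name  | amount 
------+--------
Eve   | NULL   
Frank | 1379.18
Dave  | NULL   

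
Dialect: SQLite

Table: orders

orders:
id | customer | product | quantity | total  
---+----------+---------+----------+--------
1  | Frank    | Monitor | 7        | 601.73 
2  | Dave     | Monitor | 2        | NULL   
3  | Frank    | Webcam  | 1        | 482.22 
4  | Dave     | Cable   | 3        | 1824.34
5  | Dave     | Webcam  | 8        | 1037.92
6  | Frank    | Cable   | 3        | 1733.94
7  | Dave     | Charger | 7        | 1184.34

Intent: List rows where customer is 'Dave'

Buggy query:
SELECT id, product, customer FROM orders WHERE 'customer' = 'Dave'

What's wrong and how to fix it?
Bug: 'customer' in single quotes is a string literal, not the column; the comparison is literal-vs-literal and never true

Fix: Remove the quotes around the column name (or use double quotes for an identifier)

Corrected query:
SELECT id, product, customer FROM orders WHERE customer = 'Dave'

Result:
id | product | customer
---+---------+---------
2  | Monitor | Dave    
4  | Cable   | Dave    
5  | Webcam  | Dave    
7  | Charger | Dave    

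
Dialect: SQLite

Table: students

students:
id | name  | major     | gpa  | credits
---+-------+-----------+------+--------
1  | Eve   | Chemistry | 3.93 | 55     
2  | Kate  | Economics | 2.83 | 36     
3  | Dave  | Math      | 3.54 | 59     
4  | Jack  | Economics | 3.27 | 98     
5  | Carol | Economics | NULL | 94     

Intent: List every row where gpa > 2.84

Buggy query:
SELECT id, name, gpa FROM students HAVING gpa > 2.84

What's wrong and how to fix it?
Bug: HAVING filters the output of aggregation, but this query has no GROUP BY and no aggregate functions, so SQLite rejects it (HAVING clause on a non-aggregate query); the condition here is per row

Fix: Replace HAVING with WHERE since the condition applies to individual rows

Corrected query:
SELECT id, name, gpa FROM students WHERE gpa > 2.84

Result:
id | name | gpa 
---+------+-----
1  | Eve  | 3.93
3  | Dave | 3.54
4  | Jack | 3.27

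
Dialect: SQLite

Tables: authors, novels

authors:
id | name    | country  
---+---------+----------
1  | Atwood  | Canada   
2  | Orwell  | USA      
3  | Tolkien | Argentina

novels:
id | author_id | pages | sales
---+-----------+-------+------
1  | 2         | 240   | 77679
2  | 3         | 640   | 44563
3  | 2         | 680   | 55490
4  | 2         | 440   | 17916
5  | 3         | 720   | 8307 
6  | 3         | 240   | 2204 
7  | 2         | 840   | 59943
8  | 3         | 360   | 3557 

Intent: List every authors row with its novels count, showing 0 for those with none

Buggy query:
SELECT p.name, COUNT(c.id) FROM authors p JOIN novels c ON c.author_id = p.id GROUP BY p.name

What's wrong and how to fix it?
Bug: INNER JOIN drops authors rows that have no matching novels rows

Fix: Switch to LEFT JOIN to retain unmatched parent rows

Corrected query:
SELECT p.name, COUNT(c.id) FROM authors p LEFT JOIN novels c ON c.author_id = p.id GROUP BY p.name

Result:
name    | COUNT(c.id)
--------+------------
Atwood  | 0          
Orwell  | 4          
Tolkien | 4          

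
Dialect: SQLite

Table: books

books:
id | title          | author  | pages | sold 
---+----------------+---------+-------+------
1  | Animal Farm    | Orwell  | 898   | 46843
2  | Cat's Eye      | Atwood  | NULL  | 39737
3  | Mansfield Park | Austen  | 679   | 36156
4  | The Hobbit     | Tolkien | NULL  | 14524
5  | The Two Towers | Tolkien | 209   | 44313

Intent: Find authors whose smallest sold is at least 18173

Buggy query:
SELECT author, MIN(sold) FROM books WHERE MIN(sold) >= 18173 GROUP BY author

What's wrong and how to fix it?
Bug: Aggregates like MIN are computed per group after WHERE runs

Fix: Replace WHERE with HAVING after the GROUP BY

Corrected query:
SELECT author, MIN(sold) FROM books GROUP BY author HAVING MIN(sold) >= 18173

Result:
author | MIN(sold)
-------+----------
Atwood | 39737    
Austen | 36156    
Orwell | 46843    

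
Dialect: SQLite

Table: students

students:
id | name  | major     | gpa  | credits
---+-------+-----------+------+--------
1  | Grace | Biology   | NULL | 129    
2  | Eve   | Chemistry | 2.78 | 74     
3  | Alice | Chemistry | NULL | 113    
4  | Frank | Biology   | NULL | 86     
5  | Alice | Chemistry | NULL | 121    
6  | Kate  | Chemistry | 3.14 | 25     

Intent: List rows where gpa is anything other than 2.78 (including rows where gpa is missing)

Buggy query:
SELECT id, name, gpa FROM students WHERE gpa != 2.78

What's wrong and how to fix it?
Bug: Inequality against NULL is unknown, not true; rows with NULL are dropped

Fix: Add an explicit OR gpa IS NULL to include the missing-value rows

Corrected query:
SELECT id, name, gpa FROM students WHERE gpa != 2.78 OR gpa IS NULL

Result:
id | name  | gpa 
---+-------+-----
1  | Grace | NULL
3  | Alice | NULL
4  | Frank | NULL
5  | Alice | NULL
6  | Kate  | 3.14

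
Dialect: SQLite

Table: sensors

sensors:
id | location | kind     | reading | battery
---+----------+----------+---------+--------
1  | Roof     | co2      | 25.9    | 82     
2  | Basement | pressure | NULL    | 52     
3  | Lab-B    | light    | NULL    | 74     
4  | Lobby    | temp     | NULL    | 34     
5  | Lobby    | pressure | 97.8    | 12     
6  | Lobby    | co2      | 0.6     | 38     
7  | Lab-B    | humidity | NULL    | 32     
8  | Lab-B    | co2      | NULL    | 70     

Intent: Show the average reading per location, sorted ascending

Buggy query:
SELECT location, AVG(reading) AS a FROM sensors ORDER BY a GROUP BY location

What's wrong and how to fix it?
Bug: ORDER BY appears before GROUP BY; SQL clause order requires GROUP BY first

Fix: Reorder: SELECT … FROM … GROUP BY … ORDER BY …

Corrected query:
SELECT location, AVG(reading) AS a FROM sensors GROUP BY location ORDER BY a

Result:
location | a   
---------+-----
Basement | NULL
Lab-B    | NULL
Roof     | 25.9
Lobby    | 49.2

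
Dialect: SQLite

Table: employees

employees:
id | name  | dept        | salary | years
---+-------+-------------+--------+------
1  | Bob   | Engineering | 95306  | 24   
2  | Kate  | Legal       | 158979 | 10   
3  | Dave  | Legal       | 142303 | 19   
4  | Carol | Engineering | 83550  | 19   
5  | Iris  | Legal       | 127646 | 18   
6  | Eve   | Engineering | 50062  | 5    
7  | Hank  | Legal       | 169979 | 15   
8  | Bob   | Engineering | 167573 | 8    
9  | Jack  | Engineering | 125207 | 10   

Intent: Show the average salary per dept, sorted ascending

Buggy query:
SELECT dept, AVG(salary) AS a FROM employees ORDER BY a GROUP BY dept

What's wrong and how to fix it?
Bug: GROUP BY must precede ORDER BY

Fix: Move ORDER BY to the end, after GROUP BY

Corrected query:
SELECT dept, AVG(salary) AS a FROM employees GROUP BY dept ORDER BY a

Result:
dept        | a        
------------+----------
Engineering | 104339.6 
Legal       | 149726.75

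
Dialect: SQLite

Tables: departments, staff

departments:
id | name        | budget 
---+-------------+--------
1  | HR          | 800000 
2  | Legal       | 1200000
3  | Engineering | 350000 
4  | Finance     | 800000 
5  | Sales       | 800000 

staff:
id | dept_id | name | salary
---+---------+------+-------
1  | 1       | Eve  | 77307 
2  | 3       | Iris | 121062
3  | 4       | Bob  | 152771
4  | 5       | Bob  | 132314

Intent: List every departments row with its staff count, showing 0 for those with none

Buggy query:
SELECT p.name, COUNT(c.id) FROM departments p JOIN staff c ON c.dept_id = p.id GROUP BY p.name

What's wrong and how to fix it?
Bug: INNER JOIN drops departments rows that have no matching staff rows

Fix: Use LEFT JOIN so parents without children still appear (COUNT(c.id) gives 0)

Corrected query:
SELECT p.name, COUNT(c.id) FROM departments p LEFT JOIN staff c ON c.dept_id = p.id GROUP BY p.name

Result:
name        | COUNT(c.id)
------------+------------
Engineering | 1          
Finance     | 1          
HR          | 1          
Legal       | 0          
Sales       | 1          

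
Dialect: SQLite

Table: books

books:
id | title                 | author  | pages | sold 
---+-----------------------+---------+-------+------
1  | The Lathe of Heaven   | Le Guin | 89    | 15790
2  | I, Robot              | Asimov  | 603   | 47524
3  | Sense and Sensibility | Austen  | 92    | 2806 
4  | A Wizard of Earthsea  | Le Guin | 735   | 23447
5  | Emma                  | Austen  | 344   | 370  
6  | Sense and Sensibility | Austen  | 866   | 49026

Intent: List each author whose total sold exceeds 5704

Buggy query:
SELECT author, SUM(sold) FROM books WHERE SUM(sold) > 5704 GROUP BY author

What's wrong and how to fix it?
Bug: SUM(sold) is an aggregate, but WHERE filters rows before aggregation

Fix: Move the aggregate condition to a HAVING clause

Corrected query:
SELECT author, SUM(sold) FROM books GROUP BY author HAVING SUM(sold) > 5704

Result:
author  | SUM(sold)
--------+----------
Asimov  | 47524    
Austen  | 52202    
Le Guin | 39237    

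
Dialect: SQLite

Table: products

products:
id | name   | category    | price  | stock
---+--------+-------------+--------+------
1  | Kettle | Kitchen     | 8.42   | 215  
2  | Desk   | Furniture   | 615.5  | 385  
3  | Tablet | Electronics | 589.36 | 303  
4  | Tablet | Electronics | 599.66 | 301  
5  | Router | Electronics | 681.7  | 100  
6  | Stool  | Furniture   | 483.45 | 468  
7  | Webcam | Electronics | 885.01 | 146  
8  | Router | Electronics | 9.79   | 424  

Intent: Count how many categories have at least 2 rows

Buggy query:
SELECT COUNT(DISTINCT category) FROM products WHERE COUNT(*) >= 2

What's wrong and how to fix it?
Bug: COUNT(*) cannot appear in WHERE; the per-group count doesn't exist yet

Fix: Group first with HAVING COUNT(*) >= 2, then COUNT the resulting groups

Corrected query:
SELECT COUNT(*) FROM (SELECT category FROM products GROUP BY category HAVING COUNT(*) >= 2)

Result:
COUNT(*)
--------
2       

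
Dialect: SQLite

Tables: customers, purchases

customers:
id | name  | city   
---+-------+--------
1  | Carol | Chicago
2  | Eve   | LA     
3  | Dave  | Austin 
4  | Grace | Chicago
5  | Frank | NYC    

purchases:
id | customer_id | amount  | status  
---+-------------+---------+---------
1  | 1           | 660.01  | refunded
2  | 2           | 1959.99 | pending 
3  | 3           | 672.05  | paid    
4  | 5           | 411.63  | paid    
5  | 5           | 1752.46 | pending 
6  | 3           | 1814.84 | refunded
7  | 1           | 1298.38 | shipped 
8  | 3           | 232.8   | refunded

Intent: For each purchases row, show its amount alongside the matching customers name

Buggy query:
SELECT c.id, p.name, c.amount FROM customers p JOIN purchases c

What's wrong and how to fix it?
Bug: Missing join condition: each purchases row is matched to all customers rows instead of just its own

Fix: Add ON c.customer_id = p.id to the JOIN

Corrected query:
SELECT c.id, p.name, c.amount FROM customers p JOIN purchases c ON c.customer_id = p.id

Result:
id | name  | amount 
---+-------+--------
1  | Carol | 660.01 
2  | Eve   | 1959.99
3  | Dave  | 672.05 
4  | Frank | 411.63 
5  | Frank | 1752.46
6  | Dave  | 1814.84
7  | Carol | 1298.38
8  | Dave  | 232.8  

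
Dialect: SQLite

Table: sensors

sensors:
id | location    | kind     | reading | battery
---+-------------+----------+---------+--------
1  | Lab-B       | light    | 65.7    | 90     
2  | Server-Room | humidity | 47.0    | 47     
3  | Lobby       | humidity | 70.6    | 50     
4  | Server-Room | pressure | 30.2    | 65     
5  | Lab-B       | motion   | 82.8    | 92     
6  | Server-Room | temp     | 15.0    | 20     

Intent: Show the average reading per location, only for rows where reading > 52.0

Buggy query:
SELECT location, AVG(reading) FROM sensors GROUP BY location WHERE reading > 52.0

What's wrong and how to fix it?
Bug: WHERE cannot follow GROUP BY

Fix: Move the WHERE clause before GROUP BY

Corrected query:
SELECT location, AVG(reading) FROM sensors WHERE reading > 52.0 GROUP BY location

Result:
location | AVG(reading)
---------+-------------
Lab-B    | 74.25       
Lobby    | 70.6        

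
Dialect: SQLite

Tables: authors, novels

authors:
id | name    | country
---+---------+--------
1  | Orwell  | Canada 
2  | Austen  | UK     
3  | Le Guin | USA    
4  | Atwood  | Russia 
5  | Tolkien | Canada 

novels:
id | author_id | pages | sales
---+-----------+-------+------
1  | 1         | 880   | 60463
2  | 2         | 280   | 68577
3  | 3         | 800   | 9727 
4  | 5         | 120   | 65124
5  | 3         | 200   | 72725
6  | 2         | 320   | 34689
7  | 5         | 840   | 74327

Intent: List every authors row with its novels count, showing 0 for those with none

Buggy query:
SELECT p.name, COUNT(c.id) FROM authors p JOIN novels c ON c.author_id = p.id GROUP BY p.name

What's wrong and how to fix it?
Bug: An inner join excludes parents with zero children

Fix: Use LEFT JOIN so parents without children still appear (COUNT(c.id) gives 0)

Corrected query:
SELECT p.name, COUNT(c.id) FROM authors p LEFT JOIN novels c ON c.author_id = p.id GROUP BY p.name

Result:
name    | COUNT(c.id)
--------+------------
Atwood  | 0          
Austen  | 2          
Le Guin | 2          
Orwell  | 1          
Tolkien | 2          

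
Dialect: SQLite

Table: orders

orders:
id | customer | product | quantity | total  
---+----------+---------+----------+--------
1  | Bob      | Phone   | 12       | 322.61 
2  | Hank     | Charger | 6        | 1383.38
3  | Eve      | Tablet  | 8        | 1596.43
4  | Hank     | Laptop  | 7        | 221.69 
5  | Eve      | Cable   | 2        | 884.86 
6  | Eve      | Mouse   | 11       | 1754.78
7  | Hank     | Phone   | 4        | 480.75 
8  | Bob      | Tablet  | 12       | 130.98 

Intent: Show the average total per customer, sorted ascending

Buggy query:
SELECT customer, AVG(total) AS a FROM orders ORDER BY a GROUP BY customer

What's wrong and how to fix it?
Bug: GROUP BY must precede ORDER BY

Fix: Move ORDER BY to the end, after GROUP BY

Corrected query:
SELECT customer, AVG(total) AS a FROM orders GROUP BY customer ORDER BY a

Result:
customer | a          
---------+------------
Bob      | 226.795    
Hank     | 695.273333 
Eve      | 1412.023333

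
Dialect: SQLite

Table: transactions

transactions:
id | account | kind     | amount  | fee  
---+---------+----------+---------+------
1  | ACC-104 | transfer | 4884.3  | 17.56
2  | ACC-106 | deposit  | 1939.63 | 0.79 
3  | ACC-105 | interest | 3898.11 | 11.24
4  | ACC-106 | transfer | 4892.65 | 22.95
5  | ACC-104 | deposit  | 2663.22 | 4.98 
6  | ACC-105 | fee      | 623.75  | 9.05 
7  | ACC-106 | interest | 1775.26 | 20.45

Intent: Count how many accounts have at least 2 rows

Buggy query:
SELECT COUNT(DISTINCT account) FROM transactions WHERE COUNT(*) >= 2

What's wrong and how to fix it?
Bug: WHERE filters individual rows, not groups, so a group-level COUNT is invalid there

Fix: Group first with HAVING COUNT(*) >= 2, then COUNT the resulting groups

Corrected query:
SELECT COUNT(*) FROM (SELECT account FROM transactions GROUP BY account HAVING COUNT(*) >= 2)

Result:
COUNT(*)
--------
3       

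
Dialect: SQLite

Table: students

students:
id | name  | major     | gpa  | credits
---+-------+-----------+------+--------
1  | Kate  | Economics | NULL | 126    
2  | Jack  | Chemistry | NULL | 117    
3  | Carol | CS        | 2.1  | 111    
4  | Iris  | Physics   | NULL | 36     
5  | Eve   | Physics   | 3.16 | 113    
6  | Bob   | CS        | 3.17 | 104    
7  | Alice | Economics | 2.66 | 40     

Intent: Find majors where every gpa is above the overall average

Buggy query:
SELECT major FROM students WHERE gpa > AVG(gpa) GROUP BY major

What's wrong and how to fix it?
Bug: WHERE evaluates per row before aggregation, so AVG() is unavailable

Fix: Use a subquery for AVG and a HAVING MIN(...) filter so the condition holds for every row in the group

Corrected query:
SELECT major FROM students GROUP BY major HAVING MIN(gpa) > (SELECT AVG(gpa) FROM students)

Result:
major  
-------
Physics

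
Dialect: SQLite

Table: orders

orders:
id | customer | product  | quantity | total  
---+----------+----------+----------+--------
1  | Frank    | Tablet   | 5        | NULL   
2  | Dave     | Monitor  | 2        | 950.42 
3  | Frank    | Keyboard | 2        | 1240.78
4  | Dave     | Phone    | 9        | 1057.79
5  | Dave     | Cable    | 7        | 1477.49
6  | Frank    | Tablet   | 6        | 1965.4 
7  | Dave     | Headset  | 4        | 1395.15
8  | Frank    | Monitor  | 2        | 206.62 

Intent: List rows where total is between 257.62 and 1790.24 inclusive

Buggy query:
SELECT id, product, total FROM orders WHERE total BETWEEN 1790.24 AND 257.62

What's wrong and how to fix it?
Bug: The bounds are reversed; BETWEEN a AND b requires a <= b to match anything

Fix: Swap the bounds so the smaller value comes first

Corrected query:
SELECT id, product, total FROM orders WHERE total BETWEEN 257.62 AND 1790.24

Result:
id | product  | total  
---+----------+--------
2  | Monitor  | 950.42 
3  | Keyboard | 1240.78
4  | Phone    | 1057.79
5  | Cable    | 1477.49
7  | Headset  | 1395.15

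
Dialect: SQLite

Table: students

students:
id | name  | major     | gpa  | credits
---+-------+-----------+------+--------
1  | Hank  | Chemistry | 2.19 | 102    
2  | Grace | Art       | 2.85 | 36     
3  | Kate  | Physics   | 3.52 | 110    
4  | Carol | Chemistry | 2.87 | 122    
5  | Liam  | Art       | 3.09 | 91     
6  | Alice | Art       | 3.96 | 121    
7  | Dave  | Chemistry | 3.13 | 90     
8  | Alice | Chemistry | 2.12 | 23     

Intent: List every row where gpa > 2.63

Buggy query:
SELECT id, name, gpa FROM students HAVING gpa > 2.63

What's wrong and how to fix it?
Bug: This is a non-aggregate query (no GROUP BY, no aggregates), so in SQLite the HAVING clause is invalid here; a row-level condition belongs in WHERE

Fix: Use WHERE for row-level filtering

Corrected query:
SELECT id, name, gpa FROM students WHERE gpa > 2.63

Result:
id | name  | gpa 
---+-------+-----
2  | Grace | 2.85
3  | Kate  | 3.52
4  | Carol | 2.87
5  | Liam  | 3.09
6  | Alice | 3.96
7  | Dave  | 3.13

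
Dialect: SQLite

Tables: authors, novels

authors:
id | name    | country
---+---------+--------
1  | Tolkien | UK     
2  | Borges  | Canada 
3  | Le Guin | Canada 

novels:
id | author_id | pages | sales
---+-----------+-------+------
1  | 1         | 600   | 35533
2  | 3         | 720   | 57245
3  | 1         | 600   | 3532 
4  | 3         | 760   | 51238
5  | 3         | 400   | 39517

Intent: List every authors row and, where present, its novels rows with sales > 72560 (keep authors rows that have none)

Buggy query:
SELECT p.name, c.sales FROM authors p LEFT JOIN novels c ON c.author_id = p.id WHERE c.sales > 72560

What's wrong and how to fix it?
Bug: Filtering c.sales in WHERE discards the NULL rows produced by LEFT JOIN, turning it into an inner join

Fix: Move the right-table condition into the ON clause so unmatched parents are kept

Corrected query:
SELECT p.name, c.sales FROM authors p LEFT JOIN novels c ON c.author_id = p.id AND c.sales > 72560

Result:
name    | sales
--------+------
Tolkien | NULL 
Borges  | NULL 
Le Guin | NULL 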